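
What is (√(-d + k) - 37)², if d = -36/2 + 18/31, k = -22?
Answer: (1147 - I*√4402)²/961 ≈ 1364.4 - 158.38*I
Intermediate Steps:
d = -540/31 (d = -36*½ + 18*(1/31) = -18 + 18/31 = -540/31 ≈ -17.419)
(√(-d + k) - 37)² = (√(-1*(-540/31) - 22) - 37)² = (√(540/31 - 22) - 37)² = (√(-142/31) - 37)² = (I*√4402/31 - 37)² = (-37 + I*√4402/31)²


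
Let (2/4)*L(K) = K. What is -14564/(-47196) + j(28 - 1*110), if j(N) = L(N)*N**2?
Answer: -13011178423/11799 ≈ -1.1027e+6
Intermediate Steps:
L(K) = 2*K
j(N) = 2*N**3 (j(N) = (2*N)*N**2 = 2*N**3)
-14564/(-47196) + j(28 - 1*110) = -14564/(-47196) + 2*(28 - 1*110)**3 = -14564*(-1/47196) + 2*(28 - 110)**3 = 3641/11799 + 2*(-82)**3 = 3641/11799 + 2*(-551368) = 3641/11799 - 1102736 = -13011178423/11799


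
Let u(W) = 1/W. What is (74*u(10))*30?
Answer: 222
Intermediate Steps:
(74*u(10))*30 = (74/10)*30 = (74*(1/10))*30 = (37/5)*30 = 222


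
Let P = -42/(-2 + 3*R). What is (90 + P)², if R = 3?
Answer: 7056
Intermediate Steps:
P = -6 (P = -42/(-2 + 3*3) = -42/(-2 + 9) = -42/7 = -42*⅐ = -6)
(90 + P)² = (90 - 6)² = 84² = 7056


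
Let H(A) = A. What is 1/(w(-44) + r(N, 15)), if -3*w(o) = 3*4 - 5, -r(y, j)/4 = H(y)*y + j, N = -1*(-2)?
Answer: -3/235 ≈ -0.012766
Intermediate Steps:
N = 2
r(y, j) = -4*j - 4*y² (r(y, j) = -4*(y*y + j) = -4*(y² + j) = -4*(j + y²) = -4*j - 4*y²)
w(o) = -7/3 (w(o) = -(3*4 - 5)/3 = -(12 - 5)/3 = -⅓*7 = -7/3)
1/(w(-44) + r(N, 15)) = 1/(-7/3 + (-4*15 - 4*2²)) = 1/(-7/3 + (-60 - 4*4)) = 1/(-7/3 + (-60 - 16)) = 1/(-7/3 - 76) = 1/(-235/3) = -3/235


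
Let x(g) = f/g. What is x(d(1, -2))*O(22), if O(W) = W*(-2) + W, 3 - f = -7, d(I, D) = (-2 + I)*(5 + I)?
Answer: 110/3 ≈ 36.667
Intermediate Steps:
f = 10 (f = 3 - 1*(-7) = 3 + 7 = 10)
O(W) = -W (O(W) = -2*W + W = -W)
x(g) = 10/g
x(d(1, -2))*O(22) = (10/(-10 + 1² + 3*1))*(-1*22) = (10/(-10 + 1 + 3))*(-22) = (10/(-6))*(-22) = (10*(-⅙))*(-22) = -5/3*(-22) = 110/3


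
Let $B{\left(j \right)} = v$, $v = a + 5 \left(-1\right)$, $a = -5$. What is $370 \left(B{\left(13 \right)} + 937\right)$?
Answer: $342990$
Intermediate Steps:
$v = -10$ ($v = -5 + 5 \left(-1\right) = -5 - 5 = -10$)
$B{\left(j \right)} = -10$
$370 \left(B{\left(13 \right)} + 937\right) = 370 \left(-10 + 937\right) = 370 \cdot 927 = 342990$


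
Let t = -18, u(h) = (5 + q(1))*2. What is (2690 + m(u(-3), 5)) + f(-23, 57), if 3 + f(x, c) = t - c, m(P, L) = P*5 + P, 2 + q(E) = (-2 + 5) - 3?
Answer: 2648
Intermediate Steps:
q(E) = -2 (q(E) = -2 + ((-2 + 5) - 3) = -2 + (3 - 3) = -2 + 0 = -2)
u(h) = 6 (u(h) = (5 - 2)*2 = 3*2 = 6)
m(P, L) = 6*P (m(P, L) = 5*P + P = 6*P)
f(x, c) = -21 - c (f(x, c) = -3 + (-18 - c) = -21 - c)
(2690 + m(u(-3), 5)) + f(-23, 57) = (2690 + 6*6) + (-21 - 1*57) = (2690 + 36) + (-21 - 57) = 2726 - 78 = 2648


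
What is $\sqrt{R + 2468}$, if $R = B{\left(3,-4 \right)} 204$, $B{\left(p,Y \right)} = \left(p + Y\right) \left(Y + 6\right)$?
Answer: $2 \sqrt{515} \approx 45.387$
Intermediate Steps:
$B{\left(p,Y \right)} = \left(6 + Y\right) \left(Y + p\right)$ ($B{\left(p,Y \right)} = \left(Y + p\right) \left(6 + Y\right) = \left(6 + Y\right) \left(Y + p\right)$)
$R = -408$ ($R = \left(\left(-4\right)^{2} + 6 \left(-4\right) + 6 \cdot 3 - 12\right) 204 = \left(16 - 24 + 18 - 12\right) 204 = \left(-2\right) 204 = -408$)
$\sqrt{R + 2468} = \sqrt{-408 + 2468} = \sqrt{2060} = 2 \sqrt{515}$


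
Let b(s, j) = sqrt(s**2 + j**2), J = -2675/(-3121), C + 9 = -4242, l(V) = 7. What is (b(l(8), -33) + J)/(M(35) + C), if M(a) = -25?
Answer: -2675/13345396 - sqrt(1138)/4276 ≈ -0.0080896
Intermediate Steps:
C = -4251 (C = -9 - 4242 = -4251)
J = 2675/3121 (J = -2675*(-1/3121) = 2675/3121 ≈ 0.85710)
b(s, j) = sqrt(j**2 + s**2)
(b(l(8), -33) + J)/(M(35) + C) = (sqrt((-33)**2 + 7**2) + 2675/3121)/(-25 - 4251) = (sqrt(1089 + 49) + 2675/3121)/(-4276) = (sqrt(1138) + 2675/3121)*(-1/4276) = (2675/3121 + sqrt(1138))*(-1/4276) = -2675/13345396 - sqrt(1138)/4276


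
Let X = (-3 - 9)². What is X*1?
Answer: 144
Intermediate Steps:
X = 144 (X = (-12)² = 144)
X*1 = 144*1 = 144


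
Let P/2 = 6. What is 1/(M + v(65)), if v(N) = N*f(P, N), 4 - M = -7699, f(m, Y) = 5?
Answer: 1/8028 ≈ 0.00012456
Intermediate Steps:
P = 12 (P = 2*6 = 12)
M = 7703 (M = 4 - 1*(-7699) = 4 + 7699 = 7703)
v(N) = 5*N (v(N) = N*5 = 5*N)
1/(M + v(65)) = 1/(7703 + 5*65) = 1/(7703 + 325) = 1/8028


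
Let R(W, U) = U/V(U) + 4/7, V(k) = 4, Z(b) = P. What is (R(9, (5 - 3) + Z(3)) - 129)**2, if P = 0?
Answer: 3207681/196 ≈ 16366.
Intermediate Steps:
Z(b) = 0
R(W, U) = 4/7 + U/4 (R(W, U) = U/4 + 4/7 = 4/7 + U/4)
(R(9, (5 - 3) + Z(3)) - 129)**2 = ((4/7 + ((5 - 3) + 0)/4) - 129)**2 = ((4/7 + (2 + 0)/4) - 129)**2 = ((4/7 + (1/4)*2) - 129)**2 = ((4/7 + 1/2) - 129)**2 = (15/14 - 129)**2 = (-1791/14)**2 = 3207681/196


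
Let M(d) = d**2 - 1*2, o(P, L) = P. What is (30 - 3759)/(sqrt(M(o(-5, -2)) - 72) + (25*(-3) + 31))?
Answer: 164076/1985 + 26103*I/1985 ≈ 82.658 + 13.15*I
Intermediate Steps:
M(d) = -2 + d**2 (M(d) = d**2 - 2 = -2 + d**2)
(30 - 3759)/(sqrt(M(o(-5, -2)) - 72) + (25*(-3) + 31)) = (30 - 3759)/(sqrt((-2 + (-5)**2) - 72) + (25*(-3) + 31)) = -3729/(sqrt((-2 + 25) - 72) + (-75 + 31)) = -3729/(sqrt(23 - 72) - 44) = -3729/(sqrt(-49) - 44) = -3729/(7*I - 44) = -3729*(-44 - 7*I)/1985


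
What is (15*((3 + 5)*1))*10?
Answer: 1200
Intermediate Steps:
(15*((3 + 5)*1))*10 = (15*(8*1))*10 = (15*8)*10 = 120*10 = 1200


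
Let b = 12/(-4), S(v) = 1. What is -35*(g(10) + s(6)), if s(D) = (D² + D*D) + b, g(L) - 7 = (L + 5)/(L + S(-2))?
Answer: -29785/11 ≈ -2707.7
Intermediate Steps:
g(L) = 7 + (5 + L)/(1 + L) (g(L) = 7 + (L + 5)/(L + 1) = 7 + (5 + L)/(1 + L))
b = -3 (b = 12*(-¼) = -3)
s(D) = -3 + 2*D² (s(D) = (D² + D*D) - 3 = (D² + D²) - 3 = 2*D² - 3 = -3 + 2*D²)
-35*(g(10) + s(6)) = -35*(4*(3 + 2*10)/(1 + 10) + (-3 + 2*6²)) = -35*(4*(3 + 20)/11 + (-3 + 2*36)) = -35*(4*(1/11)*23 + (-3 + 72)) = -35*(92/11 + 69) = -35*851/11 = -29785/11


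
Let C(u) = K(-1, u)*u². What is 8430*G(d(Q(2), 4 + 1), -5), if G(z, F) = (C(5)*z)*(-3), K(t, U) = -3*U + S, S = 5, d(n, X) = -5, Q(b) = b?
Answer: -31612500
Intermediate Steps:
K(t, U) = 5 - 3*U (K(t, U) = -3*U + 5 = 5 - 3*U)
C(u) = u²*(5 - 3*u) (C(u) = (5 - 3*u)*u² = u²*(5 - 3*u))
G(z, F) = 750*z (G(z, F) = ((5²*(5 - 3*5))*z)*(-3) = ((25*(5 - 15))*z)*(-3) = ((25*(-10))*z)*(-3) = -250*z*(-3) = 750*z)
8430*G(d(Q(2), 4 + 1), -5) = 8430*(750*(-5)) = 8430*(-3750) = -31612500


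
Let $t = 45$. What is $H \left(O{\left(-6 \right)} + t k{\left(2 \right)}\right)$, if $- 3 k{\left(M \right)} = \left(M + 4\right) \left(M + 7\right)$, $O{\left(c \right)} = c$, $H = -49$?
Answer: $39984$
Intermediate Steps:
$k{\left(M \right)} = - \frac{\left(4 + M\right) \left(7 + M\right)}{3}$ ($k{\left(M \right)} = - \frac{\left(M + 4\right) \left(M + 7\right)}{3} = - \frac{\left(4 + M\right) \left(7 + M\right)}{3}$)
$H \left(O{\left(-6 \right)} + t k{\left(2 \right)}\right) = - 49 \left(-6 + 45 \left(- \frac{28}{3} - \frac{22}{3} - \frac{2^{2}}{3}\right)\right) = - 49 \left(-6 + 45 \left(- \frac{28}{3} - \frac{22}{3} - \frac{4}{3}\right)\right) = - 49 \left(-6 + 45 \left(-18\right)\right) = - 49 \left(-6 - 810\right) = \left(-49\right) \left(-816\right) = 39984$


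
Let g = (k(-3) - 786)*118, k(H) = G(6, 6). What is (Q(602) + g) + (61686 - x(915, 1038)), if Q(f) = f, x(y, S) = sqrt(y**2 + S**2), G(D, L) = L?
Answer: -29752 - 3*sqrt(212741) ≈ -31136.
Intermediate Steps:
k(H) = 6
x(y, S) = sqrt(S**2 + y**2)
g = -92040 (g = (6 - 786)*118 = -780*118 = -92040)
(Q(602) + g) + (61686 - x(915, 1038)) = (602 - 92040) + (61686 - sqrt(1038**2 + 915**2)) = -91438 + (61686 - sqrt(1077444 + 837225)) = -91438 + (61686 - sqrt(1914669)) = -91438 + (61686 - 3*sqrt(212741)) = -29752 - 3*sqrt(212741)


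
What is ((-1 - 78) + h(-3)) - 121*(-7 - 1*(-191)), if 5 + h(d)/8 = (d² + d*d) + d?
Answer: -22263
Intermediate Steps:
h(d) = -40 + 8*d + 16*d² (h(d) = -40 + 8*((d² + d*d) + d) = -40 + 8*((d² + d²) + d) = -40 + 8*(2*d² + d) = -40 + 8*(d + 2*d²) = -40 + (8*d + 16*d²) = -40 + 8*d + 16*d²)
((-1 - 78) + h(-3)) - 121*(-7 - 1*(-191)) = ((-1 - 78) + (-40 + 8*(-3) + 16*(-3)²)) - 121*(-7 - 1*(-191)) = (-79 + (-40 - 24 + 16*9)) - 121*(-7 + 191) = (-79 + (-40 - 24 + 144)) - 121*184 = (-79 + 80) - 22264 = 1 - 22264 = -22263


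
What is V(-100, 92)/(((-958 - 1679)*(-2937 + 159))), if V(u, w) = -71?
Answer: -71/7325586 ≈ -9.6921e-6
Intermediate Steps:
V(-100, 92)/(((-958 - 1679)*(-2937 + 159))) = -71*1/((-2937 + 159)*(-958 - 1679)) = -71/((-2637*(-2778))) = -71/7325586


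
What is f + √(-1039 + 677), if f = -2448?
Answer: -2448 + I*√362 ≈ -2448.0 + 19.026*I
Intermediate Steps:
f + √(-1039 + 677) = -2448 + √(-1039 + 677) = -2448 + √(-362) = -2448 + I*√362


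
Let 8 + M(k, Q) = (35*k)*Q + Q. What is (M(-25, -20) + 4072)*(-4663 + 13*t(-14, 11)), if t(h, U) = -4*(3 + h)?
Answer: -88136504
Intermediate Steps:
t(h, U) = -12 - 4*h
M(k, Q) = -8 + Q + 35*Q*k (M(k, Q) = -8 + ((35*k)*Q + Q) = -8 + (35*Q*k + Q) = -8 + (Q + 35*Q*k) = -8 + Q + 35*Q*k)
(M(-25, -20) + 4072)*(-4663 + 13*t(-14, 11)) = ((-8 - 20 + 35*(-20)*(-25)) + 4072)*(-4663 + 13*(-12 - 4*(-14))) = ((-8 - 20 + 17500) + 4072)*(-4663 + 13*(-12 + 56)) = (17472 + 4072)*(-4663 + 13*44) = 21544*(-4663 + 572) = 21544*(-4091) = -88136504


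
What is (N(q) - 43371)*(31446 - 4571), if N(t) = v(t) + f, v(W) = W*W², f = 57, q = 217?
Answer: 273453098125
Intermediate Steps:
v(W) = W³
N(t) = 57 + t³ (N(t) = t³ + 57 = 57 + t³)
(N(q) - 43371)*(31446 - 4571) = ((57 + 217³) - 43371)*(31446 - 4571) = ((57 + 10218313) - 43371)*26875 = (10218370 - 43371)*26875 = 10174999*26875 = 273453098125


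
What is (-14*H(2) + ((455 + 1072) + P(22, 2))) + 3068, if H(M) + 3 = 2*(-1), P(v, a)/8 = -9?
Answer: 4593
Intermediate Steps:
P(v, a) = -72 (P(v, a) = 8*(-9) = -72)
H(M) = -5 (H(M) = -3 + 2*(-1) = -3 - 2 = -5)
(-14*H(2) + ((455 + 1072) + P(22, 2))) + 3068 = (-14*(-5) + ((455 + 1072) - 72)) + 3068 = (70 + (1527 - 72)) + 3068 = (70 + 1455) + 3068 = 1525 + 3068 = 4593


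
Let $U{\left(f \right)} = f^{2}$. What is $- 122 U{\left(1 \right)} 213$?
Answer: $-25986$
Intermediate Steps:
$- 122 U{\left(1 \right)} 213 = - 122 \cdot 1^{2} \cdot 213 = \left(-122\right) 1 \cdot 213 = \left(-122\right) 213 = -25986$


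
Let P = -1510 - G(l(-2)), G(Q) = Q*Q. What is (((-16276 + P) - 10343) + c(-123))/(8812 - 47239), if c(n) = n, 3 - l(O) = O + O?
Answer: 28301/38427 ≈ 0.73649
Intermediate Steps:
l(O) = 3 - 2*O (l(O) = 3 - (O + O) = 3 - 2*O)
G(Q) = Q**2
P = -1559 (P = -1510 - (3 - 2*(-2))**2 = -1510 - (3 + 4)**2 = -1510 - 1*7**2 = -1510 - 1*49 = -1510 - 49 = -1559)
(((-16276 + P) - 10343) + c(-123))/(8812 - 47239) = (((-16276 - 1559) - 10343) - 123)/(8812 - 47239) = ((-17835 - 10343) - 123)/(-38427) = (-28178 - 123)*(-1/38427) = -28301*(-1/38427) = 28301/38427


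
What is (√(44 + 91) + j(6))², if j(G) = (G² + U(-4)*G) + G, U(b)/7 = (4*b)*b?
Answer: 7453035 + 16380*√15 ≈ 7.5165e+6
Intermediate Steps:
U(b) = 28*b² (U(b) = 7*((4*b)*b) = 7*(4*b²) = 28*b²)
j(G) = G² + 449*G (j(G) = (G² + (28*(-4)²)*G) + G = (G² + (28*16)*G) + G = (G² + 448*G) + G = G² + 449*G)
(√(44 + 91) + j(6))² = (√(44 + 91) + 6*(449 + 6))² = (√135 + 6*455)² = (3*√15 + 2730)² = (2730 + 3*√15)²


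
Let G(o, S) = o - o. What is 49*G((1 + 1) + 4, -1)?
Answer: 0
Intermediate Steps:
G(o, S) = 0
49*G((1 + 1) + 4, -1) = 49*0 = 0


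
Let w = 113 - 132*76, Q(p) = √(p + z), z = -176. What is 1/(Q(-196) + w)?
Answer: -9919/98386933 - 2*I*√93/98386933 ≈ -0.00010082 - 1.9604e-7*I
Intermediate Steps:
Q(p) = √(-176 + p) (Q(p) = √(p - 176) = √(-176 + p))
w = -9919 (w = 113 - 10032 = -9919)
1/(Q(-196) + w) = 1/(√(-176 - 196) - 9919) = 1/(√(-372) - 9919) = 1/(2*I*√93 - 9919) = 1/(-9919 + 2*I*√93)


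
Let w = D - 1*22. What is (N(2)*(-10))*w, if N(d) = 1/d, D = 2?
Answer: 100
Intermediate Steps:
w = -20 (w = 2 - 1*22 = 2 - 22 = -20)
(N(2)*(-10))*w = (-10/2)*(-20) = ((1/2)*(-10))*(-20) = -5*(-20) = 100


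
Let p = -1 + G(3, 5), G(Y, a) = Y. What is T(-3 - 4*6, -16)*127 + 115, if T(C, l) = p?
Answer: 369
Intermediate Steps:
p = 2 (p = -1 + 3 = 2)
T(C, l) = 2
T(-3 - 4*6, -16)*127 + 115 = 2*127 + 115 = 254 + 115 = 369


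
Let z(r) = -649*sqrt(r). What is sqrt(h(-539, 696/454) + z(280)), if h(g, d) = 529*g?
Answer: sqrt(-285131 - 1298*sqrt(70)) ≈ 544.05*I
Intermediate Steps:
sqrt(h(-539, 696/454) + z(280)) = sqrt(529*(-539) - 1298*sqrt(70)) = sqrt(-285131 - 1298*sqrt(70))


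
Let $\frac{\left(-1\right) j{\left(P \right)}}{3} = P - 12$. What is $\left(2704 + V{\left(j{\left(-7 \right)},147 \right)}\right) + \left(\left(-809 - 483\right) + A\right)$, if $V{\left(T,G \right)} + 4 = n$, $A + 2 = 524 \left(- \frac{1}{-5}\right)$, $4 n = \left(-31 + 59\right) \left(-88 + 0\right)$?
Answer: $\frac{4474}{5} \approx 894.8$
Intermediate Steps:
$j{\left(P \right)} = 36 - 3 P$ ($j{\left(P \right)} = - 3 \left(P - 12\right) = - 3 \left(-12 + P\right) = 36 - 3 P$)
$n = -616$ ($n = \frac{\left(-31 + 59\right) \left(-88 + 0\right)}{4} = \frac{28 \left(-88\right)}{4} = \frac{1}{4} \left(-2464\right) = -616$)
$A = \frac{514}{5}$ ($A = -2 + 524 \left(- \frac{1}{-5}\right) = -2 + 524 \left(\left(-1\right) \left(- \frac{1}{5}\right)\right) = -2 + 524 \cdot \frac{1}{5} = -2 + \frac{524}{5} = \frac{514}{5} \approx 102.8$)
$V{\left(T,G \right)} = -620$ ($V{\left(T,G \right)} = -4 - 616 = -620$)
$\left(2704 + V{\left(j{\left(-7 \right)},147 \right)}\right) + \left(\left(-809 - 483\right) + A\right) = \left(2704 - 620\right) + \left(\left(-809 - 483\right) + \frac{514}{5}\right) = 2084 + \left(-1292 + \frac{514}{5}\right) = 2084 - \frac{5946}{5} = \frac{4474}{5}$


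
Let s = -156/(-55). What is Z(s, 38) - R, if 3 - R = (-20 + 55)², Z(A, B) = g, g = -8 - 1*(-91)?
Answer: 1305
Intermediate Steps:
s = 156/55 (s = -156*(-1/55) = 156/55 ≈ 2.8364)
g = 83 (g = -8 + 91 = 83)
Z(A, B) = 83
R = -1222 (R = 3 - (-20 + 55)² = 3 - 1*35² = 3 - 1*1225 = 3 - 1225 = -1222)
Z(s, 38) - R = 83 - 1*(-1222) = 83 + 1222 = 1305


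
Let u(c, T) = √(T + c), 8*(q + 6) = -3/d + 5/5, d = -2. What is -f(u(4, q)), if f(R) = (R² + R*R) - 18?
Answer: 171/8 ≈ 21.375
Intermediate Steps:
q = -91/16 (q = -6 + (-3/(-2) + 5/5)/8 = -6 + (-3*(-½) + 5*(⅕))/8 = -6 + (3/2 + 1)/8 = -6 + (⅛)*(5/2) = -6 + 5/16 = -91/16 ≈ -5.6875)
f(R) = -18 + 2*R² (f(R) = (R² + R²) - 18 = 2*R² - 18 = -18 + 2*R²)
-f(u(4, q)) = -(-18 + 2*(√(-91/16 + 4))²) = -(-18 + 2*(√(-27/16))²) = -(-18 + 2*(3*I*√3/4)²) = -(-18 + 2*(-27/16)) = -(-18 - 27/8) = -1*(-171/8) = 171/8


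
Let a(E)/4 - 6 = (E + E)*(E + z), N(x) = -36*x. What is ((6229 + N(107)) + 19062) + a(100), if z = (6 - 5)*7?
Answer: 107063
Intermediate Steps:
z = 7 (z = 1*7 = 7)
a(E) = 24 + 8*E*(7 + E) (a(E) = 24 + 4*((E + E)*(E + 7)) = 24 + 4*((2*E)*(7 + E)) = 24 + 4*(2*E*(7 + E)) = 24 + 8*E*(7 + E))
((6229 + N(107)) + 19062) + a(100) = ((6229 - 36*107) + 19062) + (24 + 8*100**2 + 56*100) = ((6229 - 3852) + 19062) + (24 + 8*10000 + 5600) = (2377 + 19062) + (24 + 80000 + 5600) = 21439 + 85624 = 107063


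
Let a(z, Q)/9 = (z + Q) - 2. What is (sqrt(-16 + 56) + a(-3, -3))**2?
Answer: 5224 - 288*sqrt(10) ≈ 4313.3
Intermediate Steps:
a(z, Q) = -18 + 9*Q + 9*z (a(z, Q) = 9*((z + Q) - 2) = 9*((Q + z) - 2) = 9*(-2 + Q + z) = -18 + 9*Q + 9*z)
(sqrt(-16 + 56) + a(-3, -3))**2 = (sqrt(-16 + 56) + (-18 + 9*(-3) + 9*(-3)))**2 = (sqrt(40) + (-18 - 27 - 27))**2 = (2*sqrt(10) - 72)**2 = (-72 + 2*sqrt(10))**2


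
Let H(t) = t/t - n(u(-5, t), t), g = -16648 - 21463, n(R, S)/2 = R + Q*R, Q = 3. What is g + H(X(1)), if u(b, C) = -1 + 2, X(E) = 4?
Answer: -38118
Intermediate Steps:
u(b, C) = 1
n(R, S) = 8*R (n(R, S) = 2*(R + 3*R) = 2*(4*R) = 8*R)
g = -38111
H(t) = -7 (H(t) = t/t - 8 = 1 - 1*8 = 1 - 8 = -7)
g + H(X(1)) = -38111 - 7 = -38118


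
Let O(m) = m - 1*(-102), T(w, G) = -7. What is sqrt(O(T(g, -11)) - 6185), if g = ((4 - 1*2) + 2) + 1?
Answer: I*sqrt(6090) ≈ 78.038*I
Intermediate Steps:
g = 5 (g = ((4 - 2) + 2) + 1 = (2 + 2) + 1 = 4 + 1 = 5)
O(m) = 102 + m (O(m) = m + 102 = 102 + m)
sqrt(O(T(g, -11)) - 6185) = sqrt((102 - 7) - 6185) = sqrt(95 - 6185) = sqrt(-6090) = I*sqrt(6090)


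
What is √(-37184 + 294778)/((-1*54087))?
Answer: -59*√74/54087 ≈ -0.0093837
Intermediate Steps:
√(-37184 + 294778)/((-1*54087)) = √257594/(-54087) = (59*√74)*(-1/54087) = -59*√74/54087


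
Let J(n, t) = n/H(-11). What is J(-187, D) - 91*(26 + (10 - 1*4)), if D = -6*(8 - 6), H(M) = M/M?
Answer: -3099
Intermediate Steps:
H(M) = 1
D = -12 (D = -6*2 = -12)
J(n, t) = n (J(n, t) = n/1 = n*1 = n)
J(-187, D) - 91*(26 + (10 - 1*4)) = -187 - 91*(26 + (10 - 1*4)) = -187 - 91*(26 + (10 - 4)) = -187 - 91*(26 + 6) = -187 - 91*32 = -187 - 1*2912 = -187 - 2912 = -3099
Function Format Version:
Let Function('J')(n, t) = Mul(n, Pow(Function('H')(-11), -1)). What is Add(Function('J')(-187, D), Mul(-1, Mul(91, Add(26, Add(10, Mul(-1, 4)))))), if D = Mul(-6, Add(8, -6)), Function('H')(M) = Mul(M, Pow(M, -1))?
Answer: -3099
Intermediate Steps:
Function('H')(M) = 1
D = -12 (D = Mul(-6, 2) = -12)
Function('J')(n, t) = n (Function('J')(n, t) = Mul(n, Pow(1, -1)) = Mul(n, 1) = n)
Add(Function('J')(-187, D), Mul(-1, Mul(91, Add(26, Add(10, Mul(-1, 4)))))) = Add(-187, Mul(-1, Mul(91, Add(26, Add(10, Mul(-1, 4)))))) = Add(-187, Mul(-1, Mul(91, Add(26, Add(10, -4))))) = Add(-187, Mul(-1, Mul(91, Add(26, 6)))) = Add(-187, Mul(-1, Mul(91, 32))) = Add(-187, Mul(-1, 2912)) = Add(-187, -2912) = -3099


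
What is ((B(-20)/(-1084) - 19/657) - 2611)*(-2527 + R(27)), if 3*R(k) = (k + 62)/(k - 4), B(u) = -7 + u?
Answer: 162033493099325/24570486 ≈ 6.5946e+6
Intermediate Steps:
R(k) = (62 + k)/(3*(-4 + k)) (R(k) = ((k + 62)/(k - 4))/3 = ((62 + k)/(-4 + k))/3 = (62 + k)/(3*(-4 + k)))
((B(-20)/(-1084) - 19/657) - 2611)*(-2527 + R(27)) = (((-7 - 20)/(-1084) - 19/657) - 2611)*(-2527 + (62 + 27)/(3*(-4 + 27))) = ((-27*(-1/1084) - 19*1/657) - 2611)*(-2527 + (⅓)*89/23) = ((27/1084 - 19/657) - 2611)*(-2527 + (⅓)*(1/23)*89) = (-2857/712188 - 2611)*(-2527 + 89/69) = -1859525725/712188*(-174274/69) = 162033493099325/24570486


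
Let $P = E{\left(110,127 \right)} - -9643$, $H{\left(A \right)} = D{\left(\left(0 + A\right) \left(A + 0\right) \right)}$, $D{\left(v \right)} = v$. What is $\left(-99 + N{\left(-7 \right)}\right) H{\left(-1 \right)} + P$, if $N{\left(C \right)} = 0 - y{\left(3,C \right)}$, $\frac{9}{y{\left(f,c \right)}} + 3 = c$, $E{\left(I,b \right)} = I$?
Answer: $\frac{96549}{10} \approx 9654.9$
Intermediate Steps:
$y{\left(f,c \right)} = \frac{9}{-3 + c}$
$N{\left(C \right)} = - \frac{9}{-3 + C}$ ($N{\left(C \right)} = 0 - \frac{9}{-3 + C} = - \frac{9}{-3 + C}$)
$H{\left(A \right)} = A^{2}$ ($H{\left(A \right)} = \left(0 + A\right) \left(A + 0\right) = A A = A^{2}$)
$P = 9753$ ($P = 110 - -9643 = 110 + 9643 = 9753$)
$\left(-99 + N{\left(-7 \right)}\right) H{\left(-1 \right)} + P = \left(-99 - \frac{9}{-3 - 7}\right) \left(-1\right)^{2} + 9753 = \left(-99 - \frac{9}{-10}\right) 1 + 9753 = \left(-99 - - \frac{9}{10}\right) 1 + 9753 = \left(-99 + \frac{9}{10}\right) 1 + 9753 = \left(- \frac{981}{10}\right) 1 + 9753 = - \frac{981}{10} + 9753 = \frac{96549}{10}$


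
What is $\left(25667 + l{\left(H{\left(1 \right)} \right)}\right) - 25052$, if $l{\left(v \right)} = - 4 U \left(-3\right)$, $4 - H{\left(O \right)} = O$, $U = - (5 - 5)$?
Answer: $615$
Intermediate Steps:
$U = 0$ ($U = \left(-1\right) 0 = 0$)
$H{\left(O \right)} = 4 - O$
$l{\left(v \right)} = 0$ ($l{\left(v \right)} = \left(-4\right) 0 \left(-3\right) = 0 \left(-3\right) = 0$)
$\left(25667 + l{\left(H{\left(1 \right)} \right)}\right) - 25052 = \left(25667 + 0\right) - 25052 = 25667 - 25052 = 615$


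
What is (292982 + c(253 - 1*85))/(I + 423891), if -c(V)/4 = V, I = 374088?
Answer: 292310/797979 ≈ 0.36631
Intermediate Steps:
c(V) = -4*V
(292982 + c(253 - 1*85))/(I + 423891) = (292982 - 4*(253 - 1*85))/(374088 + 423891) = (292982 - 4*(253 - 85))/797979 = (292982 - 4*168)*(1/797979) = (292982 - 672)*(1/797979) = 292310*(1/797979) = 292310/797979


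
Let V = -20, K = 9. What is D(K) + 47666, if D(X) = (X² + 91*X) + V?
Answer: 48546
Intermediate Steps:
D(X) = -20 + X² + 91*X (D(X) = (X² + 91*X) - 20 = -20 + X² + 91*X)
D(K) + 47666 = (-20 + 9² + 91*9) + 47666 = (-20 + 81 + 819) + 47666 = 880 + 47666 = 48546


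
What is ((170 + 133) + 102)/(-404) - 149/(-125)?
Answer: 9571/50500 ≈ 0.18952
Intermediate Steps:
((170 + 133) + 102)/(-404) - 149/(-125) = (303 + 102)*(-1/404) - 149*(-1/125) = 405*(-1/404) + 149/125 = -405/404 + 149/125 = 9571/50500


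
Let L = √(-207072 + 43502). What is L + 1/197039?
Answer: 1/197039 + I*√163570 ≈ 5.0751e-6 + 404.44*I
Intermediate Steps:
L = I*√163570 (L = √(-163570) = I*√163570 ≈ 404.44*I)
L + 1/197039 = I*√163570 + 1/197039 = 1/197039 + I*√163570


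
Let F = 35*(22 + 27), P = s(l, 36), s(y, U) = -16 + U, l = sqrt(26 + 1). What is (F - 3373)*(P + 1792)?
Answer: -3004296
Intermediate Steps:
l = 3*sqrt(3) (l = sqrt(27) = 3*sqrt(3) ≈ 5.1962)
P = 20 (P = -16 + 36 = 20)
F = 1715 (F = 35*49 = 1715)
(F - 3373)*(P + 1792) = (1715 - 3373)*(20 + 1792) = -1658*1812 = -3004296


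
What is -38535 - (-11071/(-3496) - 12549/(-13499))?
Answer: -1818756460373/47192504 ≈ -38539.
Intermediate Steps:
-38535 - (-11071/(-3496) - 12549/(-13499)) = -38535 - (-11071*(-1/3496) - 12549*(-1/13499)) = -38535 - (11071/3496 + 12549/13499) = -38535 - 1*193318733/47192504 = -38535 - 193318733/47192504 = -1818756460373/47192504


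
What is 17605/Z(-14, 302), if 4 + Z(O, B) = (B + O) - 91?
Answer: 17605/193 ≈ 91.218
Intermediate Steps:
Z(O, B) = -95 + B + O (Z(O, B) = -4 + ((B + O) - 91) = -4 + (-91 + B + O) = -95 + B + O)
17605/Z(-14, 302) = 17605/(-95 + 302 - 14) = 17605/193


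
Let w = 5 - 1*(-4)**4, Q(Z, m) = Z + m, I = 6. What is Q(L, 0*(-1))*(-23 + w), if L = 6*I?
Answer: -9864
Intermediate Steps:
L = 36 (L = 6*6 = 36)
w = -251 (w = 5 - 1*256 = 5 - 256 = -251)
Q(L, 0*(-1))*(-23 + w) = (36 + 0*(-1))*(-23 - 251) = (36 + 0)*(-274) = 36*(-274) = -9864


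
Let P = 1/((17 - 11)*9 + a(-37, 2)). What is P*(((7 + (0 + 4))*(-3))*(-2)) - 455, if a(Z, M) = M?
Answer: -12707/28 ≈ -453.82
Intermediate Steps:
P = 1/56 (P = 1/((17 - 11)*9 + 2) = 1/(6*9 + 2) = 1/(54 + 2) = 1/56 ≈ 0.017857)
P*(((7 + (0 + 4))*(-3))*(-2)) - 455 = (((7 + (0 + 4))*(-3))*(-2))/56 - 455 = (((7 + 4)*(-3))*(-2))/56 - 455 = ((11*(-3))*(-2))/56 - 455 = (-33*(-2))/56 - 455 = (1/56)*66 - 455 = 33/28 - 455 = -12707/28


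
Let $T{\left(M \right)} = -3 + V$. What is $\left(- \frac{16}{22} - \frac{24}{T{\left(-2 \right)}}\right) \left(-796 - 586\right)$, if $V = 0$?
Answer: $- \frac{110560}{11} \approx -10051.0$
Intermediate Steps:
$T{\left(M \right)} = -3$ ($T{\left(M \right)} = -3 + 0 = -3$)
$\left(- \frac{16}{22} - \frac{24}{T{\left(-2 \right)}}\right) \left(-796 - 586\right) = \left(- \frac{16}{22} - \frac{24}{-3}\right) \left(-796 - 586\right) = \left(\left(-16\right) \frac{1}{22} - -8\right) \left(-1382\right) = \left(- \frac{8}{11} + 8\right) \left(-1382\right) = \frac{80}{11} \left(-1382\right) = - \frac{110560}{11}$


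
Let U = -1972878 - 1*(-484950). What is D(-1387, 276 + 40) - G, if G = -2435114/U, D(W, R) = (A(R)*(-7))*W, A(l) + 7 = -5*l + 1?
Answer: -11455911528493/743964 ≈ -1.5398e+7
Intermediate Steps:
A(l) = -6 - 5*l (A(l) = -7 + (-5*l + 1) = -7 + (1 - 5*l) = -6 - 5*l)
U = -1487928 (U = -1972878 + 484950 = -1487928)
D(W, R) = W*(42 + 35*R) (D(W, R) = ((-6 - 5*R)*(-7))*W = (42 + 35*R)*W = W*(42 + 35*R))
G = 1217557/743964 (G = -2435114/(-1487928) = -2435114*(-1/1487928) = 1217557/743964 ≈ 1.6366)
D(-1387, 276 + 40) - G = 7*(-1387)*(6 + 5*(276 + 40)) - 1*1217557/743964 = 7*(-1387)*(6 + 5*316) - 1217557/743964 = 7*(-1387)*(6 + 1580) - 1217557/743964 = 7*(-1387)*1586 - 1217557/743964 = -15398474 - 1217557/743964 = -11455911528493/743964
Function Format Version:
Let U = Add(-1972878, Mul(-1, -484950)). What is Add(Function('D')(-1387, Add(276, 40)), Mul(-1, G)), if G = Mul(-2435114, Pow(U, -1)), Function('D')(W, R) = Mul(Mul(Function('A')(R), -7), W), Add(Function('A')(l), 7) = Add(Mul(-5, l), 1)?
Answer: Rational(-11455911528493, 743964) ≈ -1.5398e+7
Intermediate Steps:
Function('A')(l) = Add(-6, Mul(-5, l)) (Function('A')(l) = Add(-7, Add(Mul(-5, l), 1)) = Add(-7, Add(1, Mul(-5, l))) = Add(-6, Mul(-5, l)))
U = -1487928 (U = Add(-1972878, 484950) = -1487928)
Function('D')(W, R) = Mul(W, Add(42, Mul(35, R))) (Function('D')(W, R) = Mul(Mul(Add(-6, Mul(-5, R)), -7), W) = Mul(Add(42, Mul(35, R)), W) = Mul(W, Add(42, Mul(35, R))))
G = Rational(1217557, 743964) (G = Mul(-2435114, Pow(-1487928, -1)) = Mul(-2435114, Rational(-1, 1487928)) = Rational(1217557, 743964) ≈ 1.6366)
Add(Function('D')(-1387, Add(276, 40)), Mul(-1, G)) = Add(Mul(7, -1387, Add(6, Mul(5, Add(276, 40)))), Mul(-1, Rational(1217557, 743964))) = Add(Mul(7, -1387, Add(6, Mul(5, 316))), Rational(-1217557, 743964)) = Add(Mul(7, -1387, Add(6, 1580)), Rational(-1217557, 743964)) = Add(Mul(7, -1387, 1586), Rational(-1217557, 743964)) = Add(-15398474, Rational(-1217557, 743964)) = Rational(-11455911528493, 743964)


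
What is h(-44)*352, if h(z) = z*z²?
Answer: -29984768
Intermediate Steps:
h(z) = z³
h(-44)*352 = (-44)³*352 = -85184*352 = -29984768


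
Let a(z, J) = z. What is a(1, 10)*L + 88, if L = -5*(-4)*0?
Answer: 88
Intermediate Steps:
L = 0 (L = 20*0 = 0)
a(1, 10)*L + 88 = 1*0 + 88 = 0 + 88 = 88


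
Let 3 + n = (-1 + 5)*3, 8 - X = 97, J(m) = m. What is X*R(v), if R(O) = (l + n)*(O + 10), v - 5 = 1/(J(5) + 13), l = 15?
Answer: -96476/3 ≈ -32159.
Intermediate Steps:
v = 91/18 (v = 5 + 1/(5 + 13) = 5 + 1/18 = 91/18 ≈ 5.0556)
X = -89 (X = 8 - 1*97 = 8 - 97 = -89)
n = 9 (n = -3 + (-1 + 5)*3 = -3 + 4*3 = -3 + 12 = 9)
R(O) = 240 + 24*O (R(O) = (15 + 9)*(O + 10) = 24*(10 + O) = 240 + 24*O)
X*R(v) = -89*(240 + 24*(91/18)) = -89*(240 + 364/3) = -89*1084/3 = -96476/3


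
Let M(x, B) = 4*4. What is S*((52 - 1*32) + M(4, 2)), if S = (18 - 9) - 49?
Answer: -1440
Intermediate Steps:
M(x, B) = 16
S = -40 (S = 9 - 49 = -40)
S*((52 - 1*32) + M(4, 2)) = -40*((52 - 1*32) + 16) = -40*((52 - 32) + 16) = -40*(20 + 16) = -40*36 = -1440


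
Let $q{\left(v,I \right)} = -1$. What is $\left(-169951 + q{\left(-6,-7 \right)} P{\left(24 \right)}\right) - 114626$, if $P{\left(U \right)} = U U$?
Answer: $-285153$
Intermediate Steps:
$P{\left(U \right)} = U^{2}$
$\left(-169951 + q{\left(-6,-7 \right)} P{\left(24 \right)}\right) - 114626 = \left(-169951 - 24^{2}\right) - 114626 = \left(-169951 - 576\right) - 114626 = -170527 - 114626 = -285153$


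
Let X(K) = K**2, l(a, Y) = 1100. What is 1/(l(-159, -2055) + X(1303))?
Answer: 1/1698909 ≈ 5.8861e-7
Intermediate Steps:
1/(l(-159, -2055) + X(1303)) = 1/(1100 + 1303**2) = 1/(1100 + 1697809) = 1/1698909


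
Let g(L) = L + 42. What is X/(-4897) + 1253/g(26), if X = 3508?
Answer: 5897397/332996 ≈ 17.710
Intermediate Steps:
g(L) = 42 + L
X/(-4897) + 1253/g(26) = 3508/(-4897) + 1253/(42 + 26) = 3508*(-1/4897) + 1253/68 = -3508/4897 + 1253*(1/68) = -3508/4897 + 1253/68 = 5897397/332996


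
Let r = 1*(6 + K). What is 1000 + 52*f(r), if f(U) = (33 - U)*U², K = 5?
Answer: 139424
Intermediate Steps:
r = 11 (r = 1*(6 + 5) = 1*11 = 11)
f(U) = U²*(33 - U)
1000 + 52*f(r) = 1000 + 52*(11²*(33 - 1*11)) = 1000 + 52*(121*(33 - 11)) = 1000 + 52*(121*22) = 1000 + 52*2662 = 1000 + 138424 = 139424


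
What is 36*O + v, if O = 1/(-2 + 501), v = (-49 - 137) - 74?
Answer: -129704/499 ≈ -259.93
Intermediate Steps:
v = -260 (v = -186 - 74 = -260)
O = 1/499 ≈ 0.0020040
36*O + v = 36*(1/499) - 260 = 36/499 - 260 = -129704/499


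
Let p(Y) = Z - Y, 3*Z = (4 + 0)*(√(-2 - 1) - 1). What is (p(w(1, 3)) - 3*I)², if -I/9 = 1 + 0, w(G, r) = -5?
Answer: 8416/9 + 736*I*√3/9 ≈ 935.11 + 141.64*I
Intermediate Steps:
Z = -4/3 + 4*I*√3/3 (Z = ((4 + 0)*(√(-2 - 1) - 1))/3 = (4*(√(-3) - 1))/3 = (4*(I*√3 - 1))/3 = (4*(-1 + I*√3))/3 = (-4 + 4*I*√3)/3 = -4/3 + 4*I*√3/3 ≈ -1.3333 + 2.3094*I)
I = -9 (I = -9*(1 + 0) = -9*1 = -9)
p(Y) = -4/3 - Y + 4*I*√3/3 (p(Y) = (-4/3 + 4*I*√3/3) - Y = -4/3 - Y + 4*I*√3/3)
(p(w(1, 3)) - 3*I)² = ((-4/3 - 1*(-5) + 4*I*√3/3) - 3*(-9))² = ((-4/3 + 5 + 4*I*√3/3) + 27)² = ((11/3 + 4*I*√3/3) + 27)² = (92/3 + 4*I*√3/3)²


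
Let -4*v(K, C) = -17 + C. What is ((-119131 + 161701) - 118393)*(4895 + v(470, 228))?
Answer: -1468615687/4 ≈ -3.6715e+8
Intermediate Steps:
v(K, C) = 17/4 - C/4 (v(K, C) = -(-17 + C)/4 = 17/4 - C/4)
((-119131 + 161701) - 118393)*(4895 + v(470, 228)) = ((-119131 + 161701) - 118393)*(4895 + (17/4 - 1/4*228)) = (42570 - 118393)*(4895 + (17/4 - 57)) = -75823*(4895 - 211/4) = -75823*19369/4 = -1468615687/4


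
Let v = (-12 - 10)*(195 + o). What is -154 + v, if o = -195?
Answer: -154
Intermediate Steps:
v = 0 (v = (-12 - 10)*(195 - 195) = -22*0 = 0)
-154 + v = -154 + 0 = -154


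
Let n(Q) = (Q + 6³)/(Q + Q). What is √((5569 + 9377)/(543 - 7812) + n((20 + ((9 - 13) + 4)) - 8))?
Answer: √174809758/4846 ≈ 2.7283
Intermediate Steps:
n(Q) = (216 + Q)/(2*Q) (n(Q) = (Q + 216)/((2*Q)) = (216 + Q)*(1/(2*Q)) = (216 + Q)/(2*Q))
√((5569 + 9377)/(543 - 7812) + n((20 + ((9 - 13) + 4)) - 8)) = √((5569 + 9377)/(543 - 7812) + (216 + ((20 + ((9 - 13) + 4)) - 8))/(2*((20 + ((9 - 13) + 4)) - 8))) = √(14946/(-7269) + (216 + ((20 + (-4 + 4)) - 8))/(2*((20 + (-4 + 4)) - 8))) = √(14946*(-1/7269) + (216 + ((20 + 0) - 8))/(2*((20 + 0) - 8))) = √(-4982/2423 + (216 + (20 - 8))/(2*(20 - 8))) = √(-4982/2423 + (½)*(216 + 12)/12) = √(-4982/2423 + (½)*(1/12)*228) = √(-4982/2423 + 19/2) = √(36073/4846) = √174809758/4846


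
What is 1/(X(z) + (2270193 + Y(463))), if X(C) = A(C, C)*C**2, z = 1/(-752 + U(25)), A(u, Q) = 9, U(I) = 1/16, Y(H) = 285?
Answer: 144744961/328640249563662 ≈ 4.4044e-7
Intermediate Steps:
U(I) = 1/16
z = -16/12031 (z = 1/(-752 + 1/16) = 1/(-12031/16) = -16/12031 ≈ -0.0013299)
X(C) = 9*C**2
1/(X(z) + (2270193 + Y(463))) = 1/(9*(-16/12031)**2 + (2270193 + 285)) = 1/(9*(256/144744961) + 2270478) = 1/(2304/144744961 + 2270478) = 1/(328640249563662/144744961) = 144744961/328640249563662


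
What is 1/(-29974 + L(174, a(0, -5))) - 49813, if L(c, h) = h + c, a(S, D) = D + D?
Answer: -1484925531/29810 ≈ -49813.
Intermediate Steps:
a(S, D) = 2*D
L(c, h) = c + h
1/(-29974 + L(174, a(0, -5))) - 49813 = 1/(-29974 + (174 + 2*(-5))) - 49813 = 1/(-29974 + (174 - 10)) - 49813 = 1/(-29974 + 164) - 49813 = 1/(-29810) - 49813 = -1/29810 - 49813 = -1484925531/29810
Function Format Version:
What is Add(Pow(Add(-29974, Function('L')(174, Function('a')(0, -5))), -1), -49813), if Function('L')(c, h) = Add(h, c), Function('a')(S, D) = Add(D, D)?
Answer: Rational(-1484925531, 29810) ≈ -49813.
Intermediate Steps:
Function('a')(S, D) = Mul(2, D)
Function('L')(c, h) = Add(c, h)
Add(Pow(Add(-29974, Function('L')(174, Function('a')(0, -5))), -1), -49813) = Add(Pow(Add(-29974, Add(174, Mul(2, -5))), -1), -49813) = Add(Pow(Add(-29974, Add(174, -10)), -1), -49813) = Add(Pow(Add(-29974, 164), -1), -49813) = Add(Pow(-29810, -1), -49813) = Add(Rational(-1, 29810), -49813) = Rational(-1484925531, 29810)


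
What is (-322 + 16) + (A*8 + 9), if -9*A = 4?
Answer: -2705/9 ≈ -300.56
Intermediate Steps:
A = -4/9 (A = -⅑*4 = -4/9 ≈ -0.44444)
(-322 + 16) + (A*8 + 9) = (-322 + 16) + (-4/9*8 + 9) = -306 + (-32/9 + 9) = -306 + 49/9 = -2705/9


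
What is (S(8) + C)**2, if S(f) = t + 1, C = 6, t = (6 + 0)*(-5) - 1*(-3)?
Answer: 400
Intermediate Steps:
t = -27 (t = 6*(-5) + 3 = -30 + 3 = -27)
S(f) = -26 (S(f) = -27 + 1 = -26)
(S(8) + C)**2 = (-26 + 6)**2 = (-20)**2 = 400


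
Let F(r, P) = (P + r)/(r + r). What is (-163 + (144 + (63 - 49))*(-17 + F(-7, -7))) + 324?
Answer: -2367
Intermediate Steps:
F(r, P) = (P + r)/(2*r) (F(r, P) = (P + r)/((2*r)) = (P + r)*(1/(2*r)) = (P + r)/(2*r))
(-163 + (144 + (63 - 49))*(-17 + F(-7, -7))) + 324 = (-163 + (144 + (63 - 49))*(-17 + (½)*(-7 - 7)/(-7))) + 324 = (-163 + (144 + 14)*(-17 + (½)*(-⅐)*(-14))) + 324 = (-163 + 158*(-17 + 1)) + 324 = (-163 + 158*(-16)) + 324 = (-163 - 2528) + 324 = -2691 + 324 = -2367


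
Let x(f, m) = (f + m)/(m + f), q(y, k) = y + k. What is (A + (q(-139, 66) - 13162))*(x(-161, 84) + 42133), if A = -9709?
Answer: -966722496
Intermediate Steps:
q(y, k) = k + y
x(f, m) = 1 (x(f, m) = (f + m)/(f + m) = 1)
(A + (q(-139, 66) - 13162))*(x(-161, 84) + 42133) = (-9709 + ((66 - 139) - 13162))*(1 + 42133) = (-9709 + (-73 - 13162))*42134 = (-9709 - 13235)*42134 = -22944*42134 = -966722496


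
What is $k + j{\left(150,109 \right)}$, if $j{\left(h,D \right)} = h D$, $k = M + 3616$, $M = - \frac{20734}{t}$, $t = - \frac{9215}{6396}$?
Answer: $\frac{316601354}{9215} \approx 34357.0$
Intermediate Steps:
$t = - \frac{9215}{6396}$ ($t = \left(-9215\right) \frac{1}{6396} = - \frac{9215}{6396} \approx -1.4407$)
$M = \frac{132614664}{9215}$ ($M = - \frac{20734}{- \frac{9215}{6396}} = \left(-20734\right) \left(- \frac{6396}{9215}\right) = \frac{132614664}{9215} \approx 14391.0$)
$k = \frac{165936104}{9215}$ ($k = \frac{132614664}{9215} + 3616 = \frac{165936104}{9215} \approx 18007.0$)
$j{\left(h,D \right)} = D h$
$k + j{\left(150,109 \right)} = \frac{165936104}{9215} + 109 \cdot 150 = \frac{165936104}{9215} + 16350 = \frac{316601354}{9215}$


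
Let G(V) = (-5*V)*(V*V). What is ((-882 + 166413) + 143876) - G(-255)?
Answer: -82597468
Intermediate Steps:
G(V) = -5*V³ (G(V) = (-5*V)*V² = -5*V³)
((-882 + 166413) + 143876) - G(-255) = ((-882 + 166413) + 143876) - (-5)*(-255)³ = (165531 + 143876) - (-5)*(-16581375) = 309407 - 1*82906875 = 309407 - 82906875 = -82597468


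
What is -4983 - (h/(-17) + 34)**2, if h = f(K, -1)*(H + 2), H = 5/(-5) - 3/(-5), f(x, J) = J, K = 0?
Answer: -44400579/7225 ≈ -6145.4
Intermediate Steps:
H = -2/5 (H = 5*(-1/5) - 3*(-1/5) = -1 + 3/5 = -2/5 ≈ -0.40000)
h = -8/5 (h = -(-2/5 + 2) = -1*8/5 = -8/5 ≈ -1.6000)
-4983 - (h/(-17) + 34)**2 = -4983 - (-8/5/(-17) + 34)**2 = -4983 - (-8/5*(-1/17) + 34)**2 = -4983 - (8/85 + 34)**2 = -4983 - (2898/85)**2 = -4983 - 1*8398404/7225 = -4983 - 8398404/7225 = -44400579/7225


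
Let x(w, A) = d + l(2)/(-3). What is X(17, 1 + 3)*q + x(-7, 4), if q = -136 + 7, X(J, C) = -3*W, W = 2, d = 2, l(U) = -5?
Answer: 2333/3 ≈ 777.67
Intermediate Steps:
X(J, C) = -6 (X(J, C) = -3*2 = -6)
q = -129
x(w, A) = 11/3 (x(w, A) = 2 - 5/(-3) = 2 - 5*(-⅓) = 2 + 5/3 = 11/3)
X(17, 1 + 3)*q + x(-7, 4) = -6*(-129) + 11/3 = 774 + 11/3 = 2333/3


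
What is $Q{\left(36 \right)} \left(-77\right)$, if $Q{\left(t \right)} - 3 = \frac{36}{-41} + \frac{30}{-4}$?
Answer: $\frac{33957}{82} \approx 414.11$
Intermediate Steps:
$Q{\left(t \right)} = - \frac{441}{82}$ ($Q{\left(t \right)} = 3 + \left(\frac{36}{-41} + \frac{30}{-4}\right) = 3 + \left(36 \left(- \frac{1}{41}\right) + 30 \left(- \frac{1}{4}\right)\right) = 3 - \frac{687}{82} = - \frac{441}{82}$)
$Q{\left(36 \right)} \left(-77\right) = \left(- \frac{441}{82}\right) \left(-77\right) = \frac{33957}{82}$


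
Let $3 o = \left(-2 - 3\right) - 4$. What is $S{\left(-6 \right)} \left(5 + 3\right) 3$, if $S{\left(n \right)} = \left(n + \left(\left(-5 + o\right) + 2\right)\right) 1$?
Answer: $-288$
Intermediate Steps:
$o = -3$ ($o = \frac{\left(-2 - 3\right) - 4}{3} = \frac{-5 - 4}{3} = \frac{1}{3} \left(-9\right) = -3$)
$S{\left(n \right)} = -6 + n$ ($S{\left(n \right)} = \left(n + \left(\left(-5 - 3\right) + 2\right)\right) 1 = \left(n + \left(-8 + 2\right)\right) 1 = \left(n - 6\right) 1 = \left(-6 + n\right) 1 = -6 + n$)
$S{\left(-6 \right)} \left(5 + 3\right) 3 = \left(-6 - 6\right) \left(5 + 3\right) 3 = - 12 \cdot 8 \cdot 3 = \left(-12\right) 24 = -288$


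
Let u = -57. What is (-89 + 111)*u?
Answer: -1254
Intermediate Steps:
(-89 + 111)*u = (-89 + 111)*(-57) = 22*(-57) = -1254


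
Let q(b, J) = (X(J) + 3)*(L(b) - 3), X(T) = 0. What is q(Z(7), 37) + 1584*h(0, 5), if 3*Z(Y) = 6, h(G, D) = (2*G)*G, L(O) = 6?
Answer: 9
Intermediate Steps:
h(G, D) = 2*G²
Z(Y) = 2 (Z(Y) = (⅓)*6 = 2)
q(b, J) = 9 (q(b, J) = (0 + 3)*(6 - 3) = 3*3 = 9)
q(Z(7), 37) + 1584*h(0, 5) = 9 + 1584*(2*0²) = 9 + 1584*(2*0) = 9 + 1584*0 = 9 + 0 = 9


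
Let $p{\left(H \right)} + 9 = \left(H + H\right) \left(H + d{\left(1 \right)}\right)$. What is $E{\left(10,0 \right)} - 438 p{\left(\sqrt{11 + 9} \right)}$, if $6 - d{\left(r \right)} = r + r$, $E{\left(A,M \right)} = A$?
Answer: $-13568 - 7008 \sqrt{5} \approx -29238.0$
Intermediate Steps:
$d{\left(r \right)} = 6 - 2 r$ ($d{\left(r \right)} = 6 - \left(r + r\right) = 6 - 2 r$)
$p{\left(H \right)} = -9 + 2 H \left(4 + H\right)$ ($p{\left(H \right)} = -9 + \left(H + H\right) \left(H + \left(6 - 2\right)\right) = -9 + 2 H \left(H + \left(6 - 2\right)\right) = -9 + 2 H \left(H + 4\right) = -9 + 2 H \left(4 + H\right)$)
$E{\left(10,0 \right)} - 438 p{\left(\sqrt{11 + 9} \right)} = 10 - 438 \left(-9 + 2 \left(\sqrt{11 + 9}\right)^{2} + 8 \sqrt{11 + 9}\right) = 10 - 438 \left(-9 + 2 \left(\sqrt{20}\right)^{2} + 8 \sqrt{20}\right) = 10 - 438 \left(-9 + 2 \left(2 \sqrt{5}\right)^{2} + 8 \cdot 2 \sqrt{5}\right) = 10 - 438 \left(-9 + 2 \cdot 20 + 16 \sqrt{5}\right) = 10 - 438 \left(-9 + 40 + 16 \sqrt{5}\right) = 10 - 438 \left(31 + 16 \sqrt{5}\right) = 10 - \left(13578 + 7008 \sqrt{5}\right) = -13568 - 7008 \sqrt{5}$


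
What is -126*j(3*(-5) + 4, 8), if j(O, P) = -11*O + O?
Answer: -13860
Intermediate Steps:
j(O, P) = -10*O
-126*j(3*(-5) + 4, 8) = -(-1260)*(3*(-5) + 4) = -(-1260)*(-15 + 4) = -(-1260)*(-11) = -126*110 = -13860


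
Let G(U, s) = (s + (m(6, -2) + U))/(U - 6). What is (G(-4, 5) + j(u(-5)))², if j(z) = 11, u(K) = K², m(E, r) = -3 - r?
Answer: 121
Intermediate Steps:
G(U, s) = (-1 + U + s)/(-6 + U) (G(U, s) = (s + ((-3 - 1*(-2)) + U))/(U - 6) = (s + ((-3 + 2) + U))/(-6 + U) = (s + (-1 + U))/(-6 + U) = (-1 + U + s)/(-6 + U))
(G(-4, 5) + j(u(-5)))² = ((-1 - 4 + 5)/(-6 - 4) + 11)² = (0/(-10) + 11)² = (-⅒*0 + 11)² = (0 + 11)² = 11² = 121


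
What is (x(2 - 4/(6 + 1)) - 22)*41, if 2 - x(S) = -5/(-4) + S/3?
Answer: -74825/84 ≈ -890.77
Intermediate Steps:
x(S) = 3/4 - S/3 (x(S) = 2 - (-5/(-4) + S/3) = 2 - (-5*(-1/4) + S*(1/3)) = 2 - (5/4 + S/3) = 2 + (-5/4 - S/3) = 3/4 - S/3)
(x(2 - 4/(6 + 1)) - 22)*41 = ((3/4 - (2 - 4/(6 + 1))/3) - 22)*41 = ((3/4 - (2 - 4/7)/3) - 22)*41 = ((3/4 - 1/3*10/7) - 22)*41 = ((3/4 - 10/21) - 22)*41 = (23/84 - 22)*41 = -1825/84*41 = -74825/84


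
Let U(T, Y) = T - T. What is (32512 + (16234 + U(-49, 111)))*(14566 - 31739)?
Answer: -837115058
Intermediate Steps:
U(T, Y) = 0
(32512 + (16234 + U(-49, 111)))*(14566 - 31739) = (32512 + (16234 + 0))*(14566 - 31739) = (32512 + 16234)*(-17173) = 48746*(-17173) = -837115058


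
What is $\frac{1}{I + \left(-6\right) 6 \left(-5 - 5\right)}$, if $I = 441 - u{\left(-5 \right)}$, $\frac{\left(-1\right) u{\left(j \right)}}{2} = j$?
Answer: $\frac{1}{791} \approx 0.0012642$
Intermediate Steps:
$u{\left(j \right)} = - 2 j$
$I = 431$ ($I = 441 - \left(-2\right) \left(-5\right) = 441 - 10 = 431$)
$\frac{1}{I + \left(-6\right) 6 \left(-5 - 5\right)} = \frac{1}{431 + \left(-6\right) 6 \left(-5 - 5\right)} = \frac{1}{431 - -360} = \frac{1}{431 + 360} = \frac{1}{791}$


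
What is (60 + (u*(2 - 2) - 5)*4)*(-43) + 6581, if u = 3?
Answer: 4861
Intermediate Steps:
(60 + (u*(2 - 2) - 5)*4)*(-43) + 6581 = (60 + (3*(2 - 2) - 5)*4)*(-43) + 6581 = (60 + (3*0 - 5)*4)*(-43) + 6581 = (60 + (0 - 5)*4)*(-43) + 6581 = (60 - 5*4)*(-43) + 6581 = (60 - 20)*(-43) + 6581 = 40*(-43) + 6581 = -1720 + 6581 = 4861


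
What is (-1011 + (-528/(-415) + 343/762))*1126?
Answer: -179689246987/158115 ≈ -1.1364e+6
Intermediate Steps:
(-1011 + (-528/(-415) + 343/762))*1126 = (-1011 + (-528*(-1/415) + 343*(1/762)))*1126 = (-1011 + (528/415 + 343/762))*1126 = (-1011 + 544681/316230)*1126 = -319163849/316230*1126 = -179689246987/158115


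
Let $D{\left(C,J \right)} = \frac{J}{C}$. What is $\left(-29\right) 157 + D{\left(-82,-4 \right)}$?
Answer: $- \frac{186671}{41} \approx -4553.0$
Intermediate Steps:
$\left(-29\right) 157 + D{\left(-82,-4 \right)} = \left(-29\right) 157 - \frac{4}{-82} = -4553 - - \frac{2}{41} = -4553 + \frac{2}{41} = - \frac{186671}{41}$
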